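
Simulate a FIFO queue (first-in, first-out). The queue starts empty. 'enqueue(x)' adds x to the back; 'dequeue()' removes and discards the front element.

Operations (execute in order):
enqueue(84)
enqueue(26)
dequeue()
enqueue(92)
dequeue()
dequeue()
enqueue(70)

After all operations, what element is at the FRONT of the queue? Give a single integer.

enqueue(84): queue = [84]
enqueue(26): queue = [84, 26]
dequeue(): queue = [26]
enqueue(92): queue = [26, 92]
dequeue(): queue = [92]
dequeue(): queue = []
enqueue(70): queue = [70]

Answer: 70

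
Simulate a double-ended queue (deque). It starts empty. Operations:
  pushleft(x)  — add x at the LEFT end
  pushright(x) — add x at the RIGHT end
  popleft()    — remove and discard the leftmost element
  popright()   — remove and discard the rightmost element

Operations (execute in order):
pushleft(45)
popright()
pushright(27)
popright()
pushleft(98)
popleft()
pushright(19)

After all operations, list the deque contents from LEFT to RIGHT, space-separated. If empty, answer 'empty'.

pushleft(45): [45]
popright(): []
pushright(27): [27]
popright(): []
pushleft(98): [98]
popleft(): []
pushright(19): [19]

Answer: 19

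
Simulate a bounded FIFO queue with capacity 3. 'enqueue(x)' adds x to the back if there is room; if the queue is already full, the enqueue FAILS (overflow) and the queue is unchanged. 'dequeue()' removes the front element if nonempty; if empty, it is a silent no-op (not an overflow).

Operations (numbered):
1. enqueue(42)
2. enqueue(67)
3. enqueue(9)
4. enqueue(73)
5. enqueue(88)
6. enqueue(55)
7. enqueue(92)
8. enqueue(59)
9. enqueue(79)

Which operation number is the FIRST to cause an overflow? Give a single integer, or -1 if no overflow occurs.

Answer: 4

Derivation:
1. enqueue(42): size=1
2. enqueue(67): size=2
3. enqueue(9): size=3
4. enqueue(73): size=3=cap → OVERFLOW (fail)
5. enqueue(88): size=3=cap → OVERFLOW (fail)
6. enqueue(55): size=3=cap → OVERFLOW (fail)
7. enqueue(92): size=3=cap → OVERFLOW (fail)
8. enqueue(59): size=3=cap → OVERFLOW (fail)
9. enqueue(79): size=3=cap → OVERFLOW (fail)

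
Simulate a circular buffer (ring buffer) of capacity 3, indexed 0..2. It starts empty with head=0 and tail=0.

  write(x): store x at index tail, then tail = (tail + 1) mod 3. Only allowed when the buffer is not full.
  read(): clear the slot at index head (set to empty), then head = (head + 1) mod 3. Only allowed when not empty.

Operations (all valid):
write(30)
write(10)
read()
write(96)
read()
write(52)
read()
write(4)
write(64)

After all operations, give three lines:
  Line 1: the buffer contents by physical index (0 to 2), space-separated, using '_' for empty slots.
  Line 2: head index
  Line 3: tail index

Answer: 52 4 64
0
0

Derivation:
write(30): buf=[30 _ _], head=0, tail=1, size=1
write(10): buf=[30 10 _], head=0, tail=2, size=2
read(): buf=[_ 10 _], head=1, tail=2, size=1
write(96): buf=[_ 10 96], head=1, tail=0, size=2
read(): buf=[_ _ 96], head=2, tail=0, size=1
write(52): buf=[52 _ 96], head=2, tail=1, size=2
read(): buf=[52 _ _], head=0, tail=1, size=1
write(4): buf=[52 4 _], head=0, tail=2, size=2
write(64): buf=[52 4 64], head=0, tail=0, size=3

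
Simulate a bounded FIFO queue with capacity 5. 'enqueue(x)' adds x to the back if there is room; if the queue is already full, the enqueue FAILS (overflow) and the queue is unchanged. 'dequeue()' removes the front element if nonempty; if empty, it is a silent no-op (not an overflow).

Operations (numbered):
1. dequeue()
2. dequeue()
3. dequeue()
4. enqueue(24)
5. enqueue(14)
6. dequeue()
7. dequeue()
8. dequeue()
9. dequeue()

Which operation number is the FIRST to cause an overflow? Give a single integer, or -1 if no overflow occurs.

1. dequeue(): empty, no-op, size=0
2. dequeue(): empty, no-op, size=0
3. dequeue(): empty, no-op, size=0
4. enqueue(24): size=1
5. enqueue(14): size=2
6. dequeue(): size=1
7. dequeue(): size=0
8. dequeue(): empty, no-op, size=0
9. dequeue(): empty, no-op, size=0

Answer: -1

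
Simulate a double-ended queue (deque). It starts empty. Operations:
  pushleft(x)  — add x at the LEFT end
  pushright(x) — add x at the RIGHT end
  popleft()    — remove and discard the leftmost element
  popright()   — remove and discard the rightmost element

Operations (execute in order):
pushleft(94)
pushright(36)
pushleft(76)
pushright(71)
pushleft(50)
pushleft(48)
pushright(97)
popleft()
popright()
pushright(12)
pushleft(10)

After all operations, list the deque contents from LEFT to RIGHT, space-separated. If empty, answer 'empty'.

pushleft(94): [94]
pushright(36): [94, 36]
pushleft(76): [76, 94, 36]
pushright(71): [76, 94, 36, 71]
pushleft(50): [50, 76, 94, 36, 71]
pushleft(48): [48, 50, 76, 94, 36, 71]
pushright(97): [48, 50, 76, 94, 36, 71, 97]
popleft(): [50, 76, 94, 36, 71, 97]
popright(): [50, 76, 94, 36, 71]
pushright(12): [50, 76, 94, 36, 71, 12]
pushleft(10): [10, 50, 76, 94, 36, 71, 12]

Answer: 10 50 76 94 36 71 12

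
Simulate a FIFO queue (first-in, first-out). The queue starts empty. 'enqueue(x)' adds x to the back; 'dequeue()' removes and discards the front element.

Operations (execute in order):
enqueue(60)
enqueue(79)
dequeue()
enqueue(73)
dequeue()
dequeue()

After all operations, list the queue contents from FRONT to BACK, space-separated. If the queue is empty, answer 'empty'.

Answer: empty

Derivation:
enqueue(60): [60]
enqueue(79): [60, 79]
dequeue(): [79]
enqueue(73): [79, 73]
dequeue(): [73]
dequeue(): []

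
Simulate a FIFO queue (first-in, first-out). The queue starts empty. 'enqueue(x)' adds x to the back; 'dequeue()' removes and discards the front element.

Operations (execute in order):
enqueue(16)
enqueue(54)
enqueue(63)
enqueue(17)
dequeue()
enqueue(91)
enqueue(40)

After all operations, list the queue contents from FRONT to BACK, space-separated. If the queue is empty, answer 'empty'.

Answer: 54 63 17 91 40

Derivation:
enqueue(16): [16]
enqueue(54): [16, 54]
enqueue(63): [16, 54, 63]
enqueue(17): [16, 54, 63, 17]
dequeue(): [54, 63, 17]
enqueue(91): [54, 63, 17, 91]
enqueue(40): [54, 63, 17, 91, 40]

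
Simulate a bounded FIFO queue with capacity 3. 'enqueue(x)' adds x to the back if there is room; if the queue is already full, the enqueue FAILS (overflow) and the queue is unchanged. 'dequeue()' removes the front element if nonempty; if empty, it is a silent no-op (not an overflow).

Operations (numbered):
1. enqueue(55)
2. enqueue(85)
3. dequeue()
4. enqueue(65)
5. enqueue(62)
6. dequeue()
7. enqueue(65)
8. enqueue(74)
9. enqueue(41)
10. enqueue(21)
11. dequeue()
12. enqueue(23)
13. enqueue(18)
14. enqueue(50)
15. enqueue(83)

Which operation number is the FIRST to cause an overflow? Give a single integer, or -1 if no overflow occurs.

Answer: 8

Derivation:
1. enqueue(55): size=1
2. enqueue(85): size=2
3. dequeue(): size=1
4. enqueue(65): size=2
5. enqueue(62): size=3
6. dequeue(): size=2
7. enqueue(65): size=3
8. enqueue(74): size=3=cap → OVERFLOW (fail)
9. enqueue(41): size=3=cap → OVERFLOW (fail)
10. enqueue(21): size=3=cap → OVERFLOW (fail)
11. dequeue(): size=2
12. enqueue(23): size=3
13. enqueue(18): size=3=cap → OVERFLOW (fail)
14. enqueue(50): size=3=cap → OVERFLOW (fail)
15. enqueue(83): size=3=cap → OVERFLOW (fail)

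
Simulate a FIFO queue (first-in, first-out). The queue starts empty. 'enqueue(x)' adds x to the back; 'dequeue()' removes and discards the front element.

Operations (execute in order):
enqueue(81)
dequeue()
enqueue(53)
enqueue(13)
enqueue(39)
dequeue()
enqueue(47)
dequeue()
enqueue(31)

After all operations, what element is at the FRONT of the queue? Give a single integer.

Answer: 39

Derivation:
enqueue(81): queue = [81]
dequeue(): queue = []
enqueue(53): queue = [53]
enqueue(13): queue = [53, 13]
enqueue(39): queue = [53, 13, 39]
dequeue(): queue = [13, 39]
enqueue(47): queue = [13, 39, 47]
dequeue(): queue = [39, 47]
enqueue(31): queue = [39, 47, 31]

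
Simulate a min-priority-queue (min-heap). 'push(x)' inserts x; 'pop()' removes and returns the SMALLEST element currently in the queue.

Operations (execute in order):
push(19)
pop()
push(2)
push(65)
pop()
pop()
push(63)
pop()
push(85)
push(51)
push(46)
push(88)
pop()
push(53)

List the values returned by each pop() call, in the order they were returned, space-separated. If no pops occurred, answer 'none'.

Answer: 19 2 65 63 46

Derivation:
push(19): heap contents = [19]
pop() → 19: heap contents = []
push(2): heap contents = [2]
push(65): heap contents = [2, 65]
pop() → 2: heap contents = [65]
pop() → 65: heap contents = []
push(63): heap contents = [63]
pop() → 63: heap contents = []
push(85): heap contents = [85]
push(51): heap contents = [51, 85]
push(46): heap contents = [46, 51, 85]
push(88): heap contents = [46, 51, 85, 88]
pop() → 46: heap contents = [51, 85, 88]
push(53): heap contents = [51, 53, 85, 88]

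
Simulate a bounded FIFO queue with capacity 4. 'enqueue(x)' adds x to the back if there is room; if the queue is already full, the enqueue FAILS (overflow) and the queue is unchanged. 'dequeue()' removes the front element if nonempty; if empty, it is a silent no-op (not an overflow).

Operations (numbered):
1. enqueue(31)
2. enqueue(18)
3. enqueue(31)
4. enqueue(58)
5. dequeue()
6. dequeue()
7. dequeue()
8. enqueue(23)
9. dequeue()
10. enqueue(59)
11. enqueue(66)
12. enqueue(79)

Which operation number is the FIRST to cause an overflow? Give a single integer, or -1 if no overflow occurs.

Answer: -1

Derivation:
1. enqueue(31): size=1
2. enqueue(18): size=2
3. enqueue(31): size=3
4. enqueue(58): size=4
5. dequeue(): size=3
6. dequeue(): size=2
7. dequeue(): size=1
8. enqueue(23): size=2
9. dequeue(): size=1
10. enqueue(59): size=2
11. enqueue(66): size=3
12. enqueue(79): size=4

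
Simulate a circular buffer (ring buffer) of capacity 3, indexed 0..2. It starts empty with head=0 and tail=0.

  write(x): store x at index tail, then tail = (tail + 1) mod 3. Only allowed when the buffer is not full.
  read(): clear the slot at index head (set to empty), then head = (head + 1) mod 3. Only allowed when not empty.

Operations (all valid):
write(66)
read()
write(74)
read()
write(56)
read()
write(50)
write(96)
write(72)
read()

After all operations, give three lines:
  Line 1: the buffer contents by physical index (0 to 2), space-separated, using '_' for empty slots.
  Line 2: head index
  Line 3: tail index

Answer: _ 96 72
1
0

Derivation:
write(66): buf=[66 _ _], head=0, tail=1, size=1
read(): buf=[_ _ _], head=1, tail=1, size=0
write(74): buf=[_ 74 _], head=1, tail=2, size=1
read(): buf=[_ _ _], head=2, tail=2, size=0
write(56): buf=[_ _ 56], head=2, tail=0, size=1
read(): buf=[_ _ _], head=0, tail=0, size=0
write(50): buf=[50 _ _], head=0, tail=1, size=1
write(96): buf=[50 96 _], head=0, tail=2, size=2
write(72): buf=[50 96 72], head=0, tail=0, size=3
read(): buf=[_ 96 72], head=1, tail=0, size=2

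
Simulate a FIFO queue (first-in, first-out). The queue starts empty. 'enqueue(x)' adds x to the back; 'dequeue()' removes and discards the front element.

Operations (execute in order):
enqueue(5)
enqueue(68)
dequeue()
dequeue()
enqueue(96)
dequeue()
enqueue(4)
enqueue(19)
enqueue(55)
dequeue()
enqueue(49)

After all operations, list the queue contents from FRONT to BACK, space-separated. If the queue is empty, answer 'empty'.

Answer: 19 55 49

Derivation:
enqueue(5): [5]
enqueue(68): [5, 68]
dequeue(): [68]
dequeue(): []
enqueue(96): [96]
dequeue(): []
enqueue(4): [4]
enqueue(19): [4, 19]
enqueue(55): [4, 19, 55]
dequeue(): [19, 55]
enqueue(49): [19, 55, 49]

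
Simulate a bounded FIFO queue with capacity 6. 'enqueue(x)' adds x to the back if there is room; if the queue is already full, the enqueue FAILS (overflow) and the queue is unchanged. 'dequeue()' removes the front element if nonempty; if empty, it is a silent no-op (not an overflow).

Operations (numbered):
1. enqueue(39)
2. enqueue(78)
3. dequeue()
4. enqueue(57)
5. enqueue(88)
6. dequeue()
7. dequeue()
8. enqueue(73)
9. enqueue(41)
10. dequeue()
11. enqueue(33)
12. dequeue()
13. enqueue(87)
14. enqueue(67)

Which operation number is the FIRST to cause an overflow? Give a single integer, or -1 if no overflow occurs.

Answer: -1

Derivation:
1. enqueue(39): size=1
2. enqueue(78): size=2
3. dequeue(): size=1
4. enqueue(57): size=2
5. enqueue(88): size=3
6. dequeue(): size=2
7. dequeue(): size=1
8. enqueue(73): size=2
9. enqueue(41): size=3
10. dequeue(): size=2
11. enqueue(33): size=3
12. dequeue(): size=2
13. enqueue(87): size=3
14. enqueue(67): size=4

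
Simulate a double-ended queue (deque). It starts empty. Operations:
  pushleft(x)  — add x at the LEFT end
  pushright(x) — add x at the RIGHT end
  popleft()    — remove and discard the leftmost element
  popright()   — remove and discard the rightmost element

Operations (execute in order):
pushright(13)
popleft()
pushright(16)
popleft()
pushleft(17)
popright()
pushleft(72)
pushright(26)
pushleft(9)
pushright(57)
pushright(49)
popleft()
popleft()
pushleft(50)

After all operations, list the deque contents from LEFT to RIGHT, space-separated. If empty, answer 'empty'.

Answer: 50 26 57 49

Derivation:
pushright(13): [13]
popleft(): []
pushright(16): [16]
popleft(): []
pushleft(17): [17]
popright(): []
pushleft(72): [72]
pushright(26): [72, 26]
pushleft(9): [9, 72, 26]
pushright(57): [9, 72, 26, 57]
pushright(49): [9, 72, 26, 57, 49]
popleft(): [72, 26, 57, 49]
popleft(): [26, 57, 49]
pushleft(50): [50, 26, 57, 49]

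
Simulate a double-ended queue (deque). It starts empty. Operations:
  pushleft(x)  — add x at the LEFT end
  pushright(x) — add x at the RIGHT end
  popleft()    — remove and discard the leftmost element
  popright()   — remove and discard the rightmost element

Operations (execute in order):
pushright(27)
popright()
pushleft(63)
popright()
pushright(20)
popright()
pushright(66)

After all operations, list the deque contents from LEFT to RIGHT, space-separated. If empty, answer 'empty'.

Answer: 66

Derivation:
pushright(27): [27]
popright(): []
pushleft(63): [63]
popright(): []
pushright(20): [20]
popright(): []
pushright(66): [66]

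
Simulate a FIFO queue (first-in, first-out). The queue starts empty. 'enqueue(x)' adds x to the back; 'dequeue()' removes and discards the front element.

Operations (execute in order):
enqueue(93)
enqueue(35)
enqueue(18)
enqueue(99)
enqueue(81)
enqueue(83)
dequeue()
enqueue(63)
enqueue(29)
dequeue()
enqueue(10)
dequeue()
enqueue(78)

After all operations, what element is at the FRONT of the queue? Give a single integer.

Answer: 99

Derivation:
enqueue(93): queue = [93]
enqueue(35): queue = [93, 35]
enqueue(18): queue = [93, 35, 18]
enqueue(99): queue = [93, 35, 18, 99]
enqueue(81): queue = [93, 35, 18, 99, 81]
enqueue(83): queue = [93, 35, 18, 99, 81, 83]
dequeue(): queue = [35, 18, 99, 81, 83]
enqueue(63): queue = [35, 18, 99, 81, 83, 63]
enqueue(29): queue = [35, 18, 99, 81, 83, 63, 29]
dequeue(): queue = [18, 99, 81, 83, 63, 29]
enqueue(10): queue = [18, 99, 81, 83, 63, 29, 10]
dequeue(): queue = [99, 81, 83, 63, 29, 10]
enqueue(78): queue = [99, 81, 83, 63, 29, 10, 78]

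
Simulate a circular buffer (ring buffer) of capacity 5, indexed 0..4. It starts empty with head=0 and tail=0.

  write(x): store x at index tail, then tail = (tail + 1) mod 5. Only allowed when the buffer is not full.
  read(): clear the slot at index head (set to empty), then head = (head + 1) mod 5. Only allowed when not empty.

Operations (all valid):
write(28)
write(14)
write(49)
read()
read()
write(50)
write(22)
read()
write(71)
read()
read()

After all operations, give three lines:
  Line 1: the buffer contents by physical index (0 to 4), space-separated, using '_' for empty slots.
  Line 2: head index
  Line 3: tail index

write(28): buf=[28 _ _ _ _], head=0, tail=1, size=1
write(14): buf=[28 14 _ _ _], head=0, tail=2, size=2
write(49): buf=[28 14 49 _ _], head=0, tail=3, size=3
read(): buf=[_ 14 49 _ _], head=1, tail=3, size=2
read(): buf=[_ _ 49 _ _], head=2, tail=3, size=1
write(50): buf=[_ _ 49 50 _], head=2, tail=4, size=2
write(22): buf=[_ _ 49 50 22], head=2, tail=0, size=3
read(): buf=[_ _ _ 50 22], head=3, tail=0, size=2
write(71): buf=[71 _ _ 50 22], head=3, tail=1, size=3
read(): buf=[71 _ _ _ 22], head=4, tail=1, size=2
read(): buf=[71 _ _ _ _], head=0, tail=1, size=1

Answer: 71 _ _ _ _
0
1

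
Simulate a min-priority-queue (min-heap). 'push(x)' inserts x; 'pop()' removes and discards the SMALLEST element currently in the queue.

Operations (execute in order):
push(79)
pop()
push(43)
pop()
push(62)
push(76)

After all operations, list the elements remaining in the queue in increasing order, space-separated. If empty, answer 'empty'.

push(79): heap contents = [79]
pop() → 79: heap contents = []
push(43): heap contents = [43]
pop() → 43: heap contents = []
push(62): heap contents = [62]
push(76): heap contents = [62, 76]

Answer: 62 76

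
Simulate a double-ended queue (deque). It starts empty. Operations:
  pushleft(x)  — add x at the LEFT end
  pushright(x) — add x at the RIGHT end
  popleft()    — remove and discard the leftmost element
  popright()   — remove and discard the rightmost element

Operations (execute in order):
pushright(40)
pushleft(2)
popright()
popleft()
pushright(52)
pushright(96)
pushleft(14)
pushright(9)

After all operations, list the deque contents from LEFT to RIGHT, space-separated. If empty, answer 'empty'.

Answer: 14 52 96 9

Derivation:
pushright(40): [40]
pushleft(2): [2, 40]
popright(): [2]
popleft(): []
pushright(52): [52]
pushright(96): [52, 96]
pushleft(14): [14, 52, 96]
pushright(9): [14, 52, 96, 9]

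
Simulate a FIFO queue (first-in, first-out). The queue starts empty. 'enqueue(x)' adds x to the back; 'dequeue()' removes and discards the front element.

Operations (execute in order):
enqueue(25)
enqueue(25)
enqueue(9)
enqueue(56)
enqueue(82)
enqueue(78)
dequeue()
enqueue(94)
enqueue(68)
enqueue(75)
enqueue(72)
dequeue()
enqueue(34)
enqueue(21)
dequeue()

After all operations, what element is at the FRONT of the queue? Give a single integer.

Answer: 56

Derivation:
enqueue(25): queue = [25]
enqueue(25): queue = [25, 25]
enqueue(9): queue = [25, 25, 9]
enqueue(56): queue = [25, 25, 9, 56]
enqueue(82): queue = [25, 25, 9, 56, 82]
enqueue(78): queue = [25, 25, 9, 56, 82, 78]
dequeue(): queue = [25, 9, 56, 82, 78]
enqueue(94): queue = [25, 9, 56, 82, 78, 94]
enqueue(68): queue = [25, 9, 56, 82, 78, 94, 68]
enqueue(75): queue = [25, 9, 56, 82, 78, 94, 68, 75]
enqueue(72): queue = [25, 9, 56, 82, 78, 94, 68, 75, 72]
dequeue(): queue = [9, 56, 82, 78, 94, 68, 75, 72]
enqueue(34): queue = [9, 56, 82, 78, 94, 68, 75, 72, 34]
enqueue(21): queue = [9, 56, 82, 78, 94, 68, 75, 72, 34, 21]
dequeue(): queue = [56, 82, 78, 94, 68, 75, 72, 34, 21]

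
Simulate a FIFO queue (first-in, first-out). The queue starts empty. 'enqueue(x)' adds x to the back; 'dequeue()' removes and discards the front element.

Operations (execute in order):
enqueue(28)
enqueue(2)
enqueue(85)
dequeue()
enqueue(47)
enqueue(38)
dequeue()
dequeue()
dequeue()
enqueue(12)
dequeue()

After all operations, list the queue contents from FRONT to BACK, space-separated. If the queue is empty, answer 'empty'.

enqueue(28): [28]
enqueue(2): [28, 2]
enqueue(85): [28, 2, 85]
dequeue(): [2, 85]
enqueue(47): [2, 85, 47]
enqueue(38): [2, 85, 47, 38]
dequeue(): [85, 47, 38]
dequeue(): [47, 38]
dequeue(): [38]
enqueue(12): [38, 12]
dequeue(): [12]

Answer: 12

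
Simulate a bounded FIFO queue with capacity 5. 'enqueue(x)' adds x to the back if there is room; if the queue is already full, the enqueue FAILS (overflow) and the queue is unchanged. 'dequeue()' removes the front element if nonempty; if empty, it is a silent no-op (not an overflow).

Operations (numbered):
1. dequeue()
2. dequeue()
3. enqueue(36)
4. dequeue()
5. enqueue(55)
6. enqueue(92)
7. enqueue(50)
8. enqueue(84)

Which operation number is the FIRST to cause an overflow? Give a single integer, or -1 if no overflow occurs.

1. dequeue(): empty, no-op, size=0
2. dequeue(): empty, no-op, size=0
3. enqueue(36): size=1
4. dequeue(): size=0
5. enqueue(55): size=1
6. enqueue(92): size=2
7. enqueue(50): size=3
8. enqueue(84): size=4

Answer: -1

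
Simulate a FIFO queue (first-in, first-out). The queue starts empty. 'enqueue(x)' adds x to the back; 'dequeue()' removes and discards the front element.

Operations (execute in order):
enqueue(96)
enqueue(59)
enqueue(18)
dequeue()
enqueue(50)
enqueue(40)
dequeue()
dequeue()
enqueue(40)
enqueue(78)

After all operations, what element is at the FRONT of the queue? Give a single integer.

enqueue(96): queue = [96]
enqueue(59): queue = [96, 59]
enqueue(18): queue = [96, 59, 18]
dequeue(): queue = [59, 18]
enqueue(50): queue = [59, 18, 50]
enqueue(40): queue = [59, 18, 50, 40]
dequeue(): queue = [18, 50, 40]
dequeue(): queue = [50, 40]
enqueue(40): queue = [50, 40, 40]
enqueue(78): queue = [50, 40, 40, 78]

Answer: 50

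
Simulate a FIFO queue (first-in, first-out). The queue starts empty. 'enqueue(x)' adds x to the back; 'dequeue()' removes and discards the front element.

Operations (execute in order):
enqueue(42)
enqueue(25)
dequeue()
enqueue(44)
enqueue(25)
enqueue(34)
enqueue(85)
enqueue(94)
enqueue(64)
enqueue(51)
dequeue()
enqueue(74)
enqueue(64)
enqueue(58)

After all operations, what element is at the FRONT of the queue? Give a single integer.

Answer: 44

Derivation:
enqueue(42): queue = [42]
enqueue(25): queue = [42, 25]
dequeue(): queue = [25]
enqueue(44): queue = [25, 44]
enqueue(25): queue = [25, 44, 25]
enqueue(34): queue = [25, 44, 25, 34]
enqueue(85): queue = [25, 44, 25, 34, 85]
enqueue(94): queue = [25, 44, 25, 34, 85, 94]
enqueue(64): queue = [25, 44, 25, 34, 85, 94, 64]
enqueue(51): queue = [25, 44, 25, 34, 85, 94, 64, 51]
dequeue(): queue = [44, 25, 34, 85, 94, 64, 51]
enqueue(74): queue = [44, 25, 34, 85, 94, 64, 51, 74]
enqueue(64): queue = [44, 25, 34, 85, 94, 64, 51, 74, 64]
enqueue(58): queue = [44, 25, 34, 85, 94, 64, 51, 74, 64, 58]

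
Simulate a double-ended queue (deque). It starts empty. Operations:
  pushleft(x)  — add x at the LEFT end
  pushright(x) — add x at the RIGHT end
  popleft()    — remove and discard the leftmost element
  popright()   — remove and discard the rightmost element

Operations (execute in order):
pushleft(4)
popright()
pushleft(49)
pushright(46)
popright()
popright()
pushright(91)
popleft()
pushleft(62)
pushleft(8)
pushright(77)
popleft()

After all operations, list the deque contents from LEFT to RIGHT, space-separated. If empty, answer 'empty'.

Answer: 62 77

Derivation:
pushleft(4): [4]
popright(): []
pushleft(49): [49]
pushright(46): [49, 46]
popright(): [49]
popright(): []
pushright(91): [91]
popleft(): []
pushleft(62): [62]
pushleft(8): [8, 62]
pushright(77): [8, 62, 77]
popleft(): [62, 77]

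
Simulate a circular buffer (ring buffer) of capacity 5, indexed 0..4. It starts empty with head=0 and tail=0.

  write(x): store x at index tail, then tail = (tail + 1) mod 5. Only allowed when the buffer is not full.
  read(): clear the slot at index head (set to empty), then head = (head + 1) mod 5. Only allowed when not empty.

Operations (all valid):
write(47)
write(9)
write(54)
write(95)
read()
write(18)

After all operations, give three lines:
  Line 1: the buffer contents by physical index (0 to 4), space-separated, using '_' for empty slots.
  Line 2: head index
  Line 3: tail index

Answer: _ 9 54 95 18
1
0

Derivation:
write(47): buf=[47 _ _ _ _], head=0, tail=1, size=1
write(9): buf=[47 9 _ _ _], head=0, tail=2, size=2
write(54): buf=[47 9 54 _ _], head=0, tail=3, size=3
write(95): buf=[47 9 54 95 _], head=0, tail=4, size=4
read(): buf=[_ 9 54 95 _], head=1, tail=4, size=3
write(18): buf=[_ 9 54 95 18], head=1, tail=0, size=4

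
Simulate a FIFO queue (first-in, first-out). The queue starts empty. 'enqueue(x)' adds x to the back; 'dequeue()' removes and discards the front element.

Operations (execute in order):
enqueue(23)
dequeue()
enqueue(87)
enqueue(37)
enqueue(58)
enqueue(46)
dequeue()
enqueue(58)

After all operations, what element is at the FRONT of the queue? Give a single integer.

enqueue(23): queue = [23]
dequeue(): queue = []
enqueue(87): queue = [87]
enqueue(37): queue = [87, 37]
enqueue(58): queue = [87, 37, 58]
enqueue(46): queue = [87, 37, 58, 46]
dequeue(): queue = [37, 58, 46]
enqueue(58): queue = [37, 58, 46, 58]

Answer: 37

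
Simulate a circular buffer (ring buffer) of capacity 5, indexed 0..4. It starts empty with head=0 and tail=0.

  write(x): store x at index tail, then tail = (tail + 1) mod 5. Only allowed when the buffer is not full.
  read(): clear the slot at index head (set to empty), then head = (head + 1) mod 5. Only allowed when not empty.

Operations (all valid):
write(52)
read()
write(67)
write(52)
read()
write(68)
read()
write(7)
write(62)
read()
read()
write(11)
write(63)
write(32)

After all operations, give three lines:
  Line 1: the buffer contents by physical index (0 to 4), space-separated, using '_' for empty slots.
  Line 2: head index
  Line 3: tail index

Answer: 62 11 63 32 _
0
4

Derivation:
write(52): buf=[52 _ _ _ _], head=0, tail=1, size=1
read(): buf=[_ _ _ _ _], head=1, tail=1, size=0
write(67): buf=[_ 67 _ _ _], head=1, tail=2, size=1
write(52): buf=[_ 67 52 _ _], head=1, tail=3, size=2
read(): buf=[_ _ 52 _ _], head=2, tail=3, size=1
write(68): buf=[_ _ 52 68 _], head=2, tail=4, size=2
read(): buf=[_ _ _ 68 _], head=3, tail=4, size=1
write(7): buf=[_ _ _ 68 7], head=3, tail=0, size=2
write(62): buf=[62 _ _ 68 7], head=3, tail=1, size=3
read(): buf=[62 _ _ _ 7], head=4, tail=1, size=2
read(): buf=[62 _ _ _ _], head=0, tail=1, size=1
write(11): buf=[62 11 _ _ _], head=0, tail=2, size=2
write(63): buf=[62 11 63 _ _], head=0, tail=3, size=3
write(32): buf=[62 11 63 32 _], head=0, tail=4, size=4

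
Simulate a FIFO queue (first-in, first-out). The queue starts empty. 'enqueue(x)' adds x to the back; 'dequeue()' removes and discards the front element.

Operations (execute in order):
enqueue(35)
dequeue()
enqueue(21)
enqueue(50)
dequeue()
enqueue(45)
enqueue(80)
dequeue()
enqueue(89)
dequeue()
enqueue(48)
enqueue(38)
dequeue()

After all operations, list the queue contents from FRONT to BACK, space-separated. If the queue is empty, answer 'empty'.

Answer: 89 48 38

Derivation:
enqueue(35): [35]
dequeue(): []
enqueue(21): [21]
enqueue(50): [21, 50]
dequeue(): [50]
enqueue(45): [50, 45]
enqueue(80): [50, 45, 80]
dequeue(): [45, 80]
enqueue(89): [45, 80, 89]
dequeue(): [80, 89]
enqueue(48): [80, 89, 48]
enqueue(38): [80, 89, 48, 38]
dequeue(): [89, 48, 38]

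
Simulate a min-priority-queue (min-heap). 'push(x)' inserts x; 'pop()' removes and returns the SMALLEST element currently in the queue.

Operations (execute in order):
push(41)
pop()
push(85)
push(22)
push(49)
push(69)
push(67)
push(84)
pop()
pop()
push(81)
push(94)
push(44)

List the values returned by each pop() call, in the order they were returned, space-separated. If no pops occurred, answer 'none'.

Answer: 41 22 49

Derivation:
push(41): heap contents = [41]
pop() → 41: heap contents = []
push(85): heap contents = [85]
push(22): heap contents = [22, 85]
push(49): heap contents = [22, 49, 85]
push(69): heap contents = [22, 49, 69, 85]
push(67): heap contents = [22, 49, 67, 69, 85]
push(84): heap contents = [22, 49, 67, 69, 84, 85]
pop() → 22: heap contents = [49, 67, 69, 84, 85]
pop() → 49: heap contents = [67, 69, 84, 85]
push(81): heap contents = [67, 69, 81, 84, 85]
push(94): heap contents = [67, 69, 81, 84, 85, 94]
push(44): heap contents = [44, 67, 69, 81, 84, 85, 94]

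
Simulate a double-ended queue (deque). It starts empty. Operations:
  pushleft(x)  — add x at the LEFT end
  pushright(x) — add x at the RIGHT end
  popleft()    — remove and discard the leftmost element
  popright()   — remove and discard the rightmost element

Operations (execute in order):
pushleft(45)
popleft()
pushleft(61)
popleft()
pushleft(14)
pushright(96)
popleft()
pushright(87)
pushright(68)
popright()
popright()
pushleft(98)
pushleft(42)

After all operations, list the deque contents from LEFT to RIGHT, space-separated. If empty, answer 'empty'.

Answer: 42 98 96

Derivation:
pushleft(45): [45]
popleft(): []
pushleft(61): [61]
popleft(): []
pushleft(14): [14]
pushright(96): [14, 96]
popleft(): [96]
pushright(87): [96, 87]
pushright(68): [96, 87, 68]
popright(): [96, 87]
popright(): [96]
pushleft(98): [98, 96]
pushleft(42): [42, 98, 96]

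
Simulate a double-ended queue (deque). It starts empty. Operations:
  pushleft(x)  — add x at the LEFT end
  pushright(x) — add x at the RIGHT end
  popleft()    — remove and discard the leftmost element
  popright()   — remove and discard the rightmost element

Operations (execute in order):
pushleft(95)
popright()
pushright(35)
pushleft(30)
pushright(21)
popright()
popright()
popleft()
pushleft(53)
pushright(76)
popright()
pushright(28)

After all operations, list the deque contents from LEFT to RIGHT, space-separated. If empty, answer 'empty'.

Answer: 53 28

Derivation:
pushleft(95): [95]
popright(): []
pushright(35): [35]
pushleft(30): [30, 35]
pushright(21): [30, 35, 21]
popright(): [30, 35]
popright(): [30]
popleft(): []
pushleft(53): [53]
pushright(76): [53, 76]
popright(): [53]
pushright(28): [53, 28]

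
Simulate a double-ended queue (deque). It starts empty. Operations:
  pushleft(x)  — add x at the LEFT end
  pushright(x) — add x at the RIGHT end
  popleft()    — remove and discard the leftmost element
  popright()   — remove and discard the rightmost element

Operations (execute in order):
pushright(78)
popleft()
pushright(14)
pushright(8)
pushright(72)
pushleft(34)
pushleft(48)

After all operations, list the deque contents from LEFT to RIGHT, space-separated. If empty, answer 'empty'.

pushright(78): [78]
popleft(): []
pushright(14): [14]
pushright(8): [14, 8]
pushright(72): [14, 8, 72]
pushleft(34): [34, 14, 8, 72]
pushleft(48): [48, 34, 14, 8, 72]

Answer: 48 34 14 8 72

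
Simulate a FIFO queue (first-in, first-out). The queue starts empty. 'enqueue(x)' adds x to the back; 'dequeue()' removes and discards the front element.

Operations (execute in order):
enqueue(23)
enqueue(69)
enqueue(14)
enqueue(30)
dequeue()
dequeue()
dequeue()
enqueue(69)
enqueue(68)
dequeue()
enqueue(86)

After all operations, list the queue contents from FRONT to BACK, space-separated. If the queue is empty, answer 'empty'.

enqueue(23): [23]
enqueue(69): [23, 69]
enqueue(14): [23, 69, 14]
enqueue(30): [23, 69, 14, 30]
dequeue(): [69, 14, 30]
dequeue(): [14, 30]
dequeue(): [30]
enqueue(69): [30, 69]
enqueue(68): [30, 69, 68]
dequeue(): [69, 68]
enqueue(86): [69, 68, 86]

Answer: 69 68 86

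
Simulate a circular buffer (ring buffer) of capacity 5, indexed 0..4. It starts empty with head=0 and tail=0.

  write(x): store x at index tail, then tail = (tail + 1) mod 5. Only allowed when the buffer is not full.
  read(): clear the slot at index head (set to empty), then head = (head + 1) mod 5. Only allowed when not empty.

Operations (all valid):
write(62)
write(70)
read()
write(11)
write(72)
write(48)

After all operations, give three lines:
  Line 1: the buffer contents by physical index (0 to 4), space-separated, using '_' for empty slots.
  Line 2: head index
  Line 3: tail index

write(62): buf=[62 _ _ _ _], head=0, tail=1, size=1
write(70): buf=[62 70 _ _ _], head=0, tail=2, size=2
read(): buf=[_ 70 _ _ _], head=1, tail=2, size=1
write(11): buf=[_ 70 11 _ _], head=1, tail=3, size=2
write(72): buf=[_ 70 11 72 _], head=1, tail=4, size=3
write(48): buf=[_ 70 11 72 48], head=1, tail=0, size=4

Answer: _ 70 11 72 48
1
0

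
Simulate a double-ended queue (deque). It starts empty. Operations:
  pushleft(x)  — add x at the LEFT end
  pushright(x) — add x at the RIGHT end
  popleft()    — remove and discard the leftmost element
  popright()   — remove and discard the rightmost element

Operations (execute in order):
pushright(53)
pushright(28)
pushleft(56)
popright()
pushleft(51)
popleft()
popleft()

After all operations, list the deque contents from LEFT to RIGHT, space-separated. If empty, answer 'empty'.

pushright(53): [53]
pushright(28): [53, 28]
pushleft(56): [56, 53, 28]
popright(): [56, 53]
pushleft(51): [51, 56, 53]
popleft(): [56, 53]
popleft(): [53]

Answer: 53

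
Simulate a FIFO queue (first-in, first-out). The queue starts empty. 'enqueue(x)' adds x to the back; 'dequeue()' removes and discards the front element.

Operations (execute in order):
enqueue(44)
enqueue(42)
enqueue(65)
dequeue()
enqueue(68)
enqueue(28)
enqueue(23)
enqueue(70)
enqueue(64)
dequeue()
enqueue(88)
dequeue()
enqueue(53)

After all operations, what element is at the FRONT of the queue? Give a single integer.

enqueue(44): queue = [44]
enqueue(42): queue = [44, 42]
enqueue(65): queue = [44, 42, 65]
dequeue(): queue = [42, 65]
enqueue(68): queue = [42, 65, 68]
enqueue(28): queue = [42, 65, 68, 28]
enqueue(23): queue = [42, 65, 68, 28, 23]
enqueue(70): queue = [42, 65, 68, 28, 23, 70]
enqueue(64): queue = [42, 65, 68, 28, 23, 70, 64]
dequeue(): queue = [65, 68, 28, 23, 70, 64]
enqueue(88): queue = [65, 68, 28, 23, 70, 64, 88]
dequeue(): queue = [68, 28, 23, 70, 64, 88]
enqueue(53): queue = [68, 28, 23, 70, 64, 88, 53]

Answer: 68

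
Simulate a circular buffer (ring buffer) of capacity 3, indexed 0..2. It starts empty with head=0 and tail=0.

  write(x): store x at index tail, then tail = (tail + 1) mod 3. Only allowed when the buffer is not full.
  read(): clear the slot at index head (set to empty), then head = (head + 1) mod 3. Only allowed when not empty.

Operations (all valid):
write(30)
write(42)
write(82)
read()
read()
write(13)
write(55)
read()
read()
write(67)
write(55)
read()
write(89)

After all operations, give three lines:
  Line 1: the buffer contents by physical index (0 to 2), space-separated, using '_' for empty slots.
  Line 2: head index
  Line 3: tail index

Answer: 55 89 67
2
2

Derivation:
write(30): buf=[30 _ _], head=0, tail=1, size=1
write(42): buf=[30 42 _], head=0, tail=2, size=2
write(82): buf=[30 42 82], head=0, tail=0, size=3
read(): buf=[_ 42 82], head=1, tail=0, size=2
read(): buf=[_ _ 82], head=2, tail=0, size=1
write(13): buf=[13 _ 82], head=2, tail=1, size=2
write(55): buf=[13 55 82], head=2, tail=2, size=3
read(): buf=[13 55 _], head=0, tail=2, size=2
read(): buf=[_ 55 _], head=1, tail=2, size=1
write(67): buf=[_ 55 67], head=1, tail=0, size=2
write(55): buf=[55 55 67], head=1, tail=1, size=3
read(): buf=[55 _ 67], head=2, tail=1, size=2
write(89): buf=[55 89 67], head=2, tail=2, size=3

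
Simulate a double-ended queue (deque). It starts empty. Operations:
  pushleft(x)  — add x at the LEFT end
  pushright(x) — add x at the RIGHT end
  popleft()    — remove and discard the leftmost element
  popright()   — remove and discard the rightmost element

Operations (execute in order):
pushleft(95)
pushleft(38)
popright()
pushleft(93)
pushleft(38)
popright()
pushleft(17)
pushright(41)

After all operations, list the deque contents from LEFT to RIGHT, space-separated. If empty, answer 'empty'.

pushleft(95): [95]
pushleft(38): [38, 95]
popright(): [38]
pushleft(93): [93, 38]
pushleft(38): [38, 93, 38]
popright(): [38, 93]
pushleft(17): [17, 38, 93]
pushright(41): [17, 38, 93, 41]

Answer: 17 38 93 41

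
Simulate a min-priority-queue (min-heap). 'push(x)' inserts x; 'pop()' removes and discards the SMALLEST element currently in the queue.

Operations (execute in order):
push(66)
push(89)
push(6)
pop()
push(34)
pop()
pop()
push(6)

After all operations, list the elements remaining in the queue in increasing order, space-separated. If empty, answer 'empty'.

Answer: 6 89

Derivation:
push(66): heap contents = [66]
push(89): heap contents = [66, 89]
push(6): heap contents = [6, 66, 89]
pop() → 6: heap contents = [66, 89]
push(34): heap contents = [34, 66, 89]
pop() → 34: heap contents = [66, 89]
pop() → 66: heap contents = [89]
push(6): heap contents = [6, 89]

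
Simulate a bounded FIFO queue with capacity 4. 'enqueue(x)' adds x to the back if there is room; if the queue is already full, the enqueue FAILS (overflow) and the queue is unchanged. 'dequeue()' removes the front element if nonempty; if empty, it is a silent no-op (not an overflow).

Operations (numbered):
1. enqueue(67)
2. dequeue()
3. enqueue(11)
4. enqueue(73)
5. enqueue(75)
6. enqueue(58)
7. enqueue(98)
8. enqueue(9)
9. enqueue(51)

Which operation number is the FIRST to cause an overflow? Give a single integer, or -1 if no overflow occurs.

Answer: 7

Derivation:
1. enqueue(67): size=1
2. dequeue(): size=0
3. enqueue(11): size=1
4. enqueue(73): size=2
5. enqueue(75): size=3
6. enqueue(58): size=4
7. enqueue(98): size=4=cap → OVERFLOW (fail)
8. enqueue(9): size=4=cap → OVERFLOW (fail)
9. enqueue(51): size=4=cap → OVERFLOW (fail)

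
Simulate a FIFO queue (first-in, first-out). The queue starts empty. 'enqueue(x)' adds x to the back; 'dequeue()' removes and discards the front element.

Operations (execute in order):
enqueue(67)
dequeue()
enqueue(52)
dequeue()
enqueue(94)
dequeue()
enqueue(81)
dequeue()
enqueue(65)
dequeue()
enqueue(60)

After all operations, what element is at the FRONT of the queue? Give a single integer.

enqueue(67): queue = [67]
dequeue(): queue = []
enqueue(52): queue = [52]
dequeue(): queue = []
enqueue(94): queue = [94]
dequeue(): queue = []
enqueue(81): queue = [81]
dequeue(): queue = []
enqueue(65): queue = [65]
dequeue(): queue = []
enqueue(60): queue = [60]

Answer: 60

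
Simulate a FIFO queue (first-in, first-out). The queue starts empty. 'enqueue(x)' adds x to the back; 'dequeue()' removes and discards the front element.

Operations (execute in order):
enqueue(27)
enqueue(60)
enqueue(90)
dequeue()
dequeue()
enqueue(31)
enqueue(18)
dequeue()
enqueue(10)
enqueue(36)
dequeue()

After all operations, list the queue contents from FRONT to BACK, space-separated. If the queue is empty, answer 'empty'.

Answer: 18 10 36

Derivation:
enqueue(27): [27]
enqueue(60): [27, 60]
enqueue(90): [27, 60, 90]
dequeue(): [60, 90]
dequeue(): [90]
enqueue(31): [90, 31]
enqueue(18): [90, 31, 18]
dequeue(): [31, 18]
enqueue(10): [31, 18, 10]
enqueue(36): [31, 18, 10, 36]
dequeue(): [18, 10, 36]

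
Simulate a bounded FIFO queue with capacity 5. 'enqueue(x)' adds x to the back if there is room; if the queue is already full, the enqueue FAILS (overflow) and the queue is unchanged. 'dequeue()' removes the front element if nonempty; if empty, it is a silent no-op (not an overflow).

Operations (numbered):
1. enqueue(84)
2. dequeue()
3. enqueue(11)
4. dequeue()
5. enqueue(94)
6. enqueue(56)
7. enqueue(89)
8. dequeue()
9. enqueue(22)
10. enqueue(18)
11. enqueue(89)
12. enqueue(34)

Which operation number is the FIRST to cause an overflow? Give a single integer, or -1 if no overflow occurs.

1. enqueue(84): size=1
2. dequeue(): size=0
3. enqueue(11): size=1
4. dequeue(): size=0
5. enqueue(94): size=1
6. enqueue(56): size=2
7. enqueue(89): size=3
8. dequeue(): size=2
9. enqueue(22): size=3
10. enqueue(18): size=4
11. enqueue(89): size=5
12. enqueue(34): size=5=cap → OVERFLOW (fail)

Answer: 12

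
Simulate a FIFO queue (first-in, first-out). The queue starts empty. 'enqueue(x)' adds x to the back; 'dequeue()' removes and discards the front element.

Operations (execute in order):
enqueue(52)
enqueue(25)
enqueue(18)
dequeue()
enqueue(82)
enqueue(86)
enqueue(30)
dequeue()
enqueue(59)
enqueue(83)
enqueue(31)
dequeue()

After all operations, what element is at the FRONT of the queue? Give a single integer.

enqueue(52): queue = [52]
enqueue(25): queue = [52, 25]
enqueue(18): queue = [52, 25, 18]
dequeue(): queue = [25, 18]
enqueue(82): queue = [25, 18, 82]
enqueue(86): queue = [25, 18, 82, 86]
enqueue(30): queue = [25, 18, 82, 86, 30]
dequeue(): queue = [18, 82, 86, 30]
enqueue(59): queue = [18, 82, 86, 30, 59]
enqueue(83): queue = [18, 82, 86, 30, 59, 83]
enqueue(31): queue = [18, 82, 86, 30, 59, 83, 31]
dequeue(): queue = [82, 86, 30, 59, 83, 31]

Answer: 82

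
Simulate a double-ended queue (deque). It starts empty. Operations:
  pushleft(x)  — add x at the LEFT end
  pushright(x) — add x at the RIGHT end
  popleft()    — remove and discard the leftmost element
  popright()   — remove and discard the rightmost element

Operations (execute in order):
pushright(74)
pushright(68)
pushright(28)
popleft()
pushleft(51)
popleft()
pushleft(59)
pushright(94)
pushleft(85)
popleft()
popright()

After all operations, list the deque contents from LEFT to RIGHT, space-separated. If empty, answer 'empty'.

pushright(74): [74]
pushright(68): [74, 68]
pushright(28): [74, 68, 28]
popleft(): [68, 28]
pushleft(51): [51, 68, 28]
popleft(): [68, 28]
pushleft(59): [59, 68, 28]
pushright(94): [59, 68, 28, 94]
pushleft(85): [85, 59, 68, 28, 94]
popleft(): [59, 68, 28, 94]
popright(): [59, 68, 28]

Answer: 59 68 28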